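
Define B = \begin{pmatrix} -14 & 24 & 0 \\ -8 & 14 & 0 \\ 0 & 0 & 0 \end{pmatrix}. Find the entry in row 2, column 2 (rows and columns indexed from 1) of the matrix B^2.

Characteristic polynomial: t^3 - 4t = t(t - 2)(t + 2), so the eigenvalues are -2, 0, 2.
t=-2: eigenvector (2, 1, 0).
t=2: eigenvector (3, 2, 0).
t=0: eigenvector (0, 0, 1).
P = [[2, 3, 0], [1, 2, 0], [0, 0, 1]], D = diag(-2, 2, 0), P⁻¹ = [[2, -3, 0], [-1, 2, 0], [0, 0, 1]].
B² = P·diag(4, 4, 0)·P⁻¹ = [[4, 0, 0], [0, 4, 0], [0, 0, 0]].
The requested entry is 4.

4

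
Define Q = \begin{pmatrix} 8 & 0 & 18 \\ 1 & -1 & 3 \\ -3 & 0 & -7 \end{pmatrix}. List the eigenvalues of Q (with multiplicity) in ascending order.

-1, -1, 2

Characteristic polynomial: p(r) = r^3 - 3r - 2 = (r - 2)(r + 1)^2.
Roots (with multiplicity): -1, -1, 2.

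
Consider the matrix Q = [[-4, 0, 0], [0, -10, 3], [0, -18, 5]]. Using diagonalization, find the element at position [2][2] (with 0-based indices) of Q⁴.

Characteristic polynomial: μ^3 + 9μ^2 + 24μ + 16 = (μ + 1)(μ + 4)^2, so the eigenvalues are -4, -4, -1.
μ=-1: eigenvector (0, 1, 3).
μ=-4: eigenvector (0, 1, 2).
μ=-4: eigenvector (1, 0, 0).
P = [[0, 0, 1], [1, 1, 0], [3, 2, 0]], D = diag(-1, -4, -4), P⁻¹ = [[0, -2, 1], [0, 3, -1], [1, 0, 0]].
Q⁴ = P·diag(1, 256, 256)·P⁻¹ = [[256, 0, 0], [0, 766, -255], [0, 1530, -509]].
The requested entry is -509.

-509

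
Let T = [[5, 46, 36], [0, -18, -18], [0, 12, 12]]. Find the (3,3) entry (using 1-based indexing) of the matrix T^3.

432

Characteristic polynomial: μ^3 + μ^2 - 30μ = μ(μ - 5)(μ + 6), so the eigenvalues are -6, 0, 5.
μ=-6: eigenvector (-6, 3, -2).
μ=5: eigenvector (1, 0, 0).
μ=0: eigenvector (2, -1, 1).
P = [[-6, 1, 2], [3, 0, -1], [-2, 0, 1]], D = diag(-6, 5, 0), P⁻¹ = [[0, 1, 1], [1, 2, 0], [0, 2, 3]].
T³ = P·diag(-216, 125, 0)·P⁻¹ = [[125, 1546, 1296], [0, -648, -648], [0, 432, 432]].
The requested entry is 432.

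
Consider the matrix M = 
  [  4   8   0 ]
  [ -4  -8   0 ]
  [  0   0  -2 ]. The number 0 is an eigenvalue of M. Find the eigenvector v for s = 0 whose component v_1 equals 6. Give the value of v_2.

-3

M = [[4, 8, 0], [-4, -8, 0], [0, 0, -2]].
Solving (M)v = 0 gives the eigenspace spanned by (6, -3, 0).
With v_1 = 6, v = (6, -3, 0), so v_2 = -3.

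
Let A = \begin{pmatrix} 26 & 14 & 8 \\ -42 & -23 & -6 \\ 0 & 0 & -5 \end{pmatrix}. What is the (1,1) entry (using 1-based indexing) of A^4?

Characteristic polynomial: μ^3 + 2μ^2 - 25μ - 50 = (μ - 5)(μ + 2)(μ + 5), so the eigenvalues are -5, -2, 5.
μ=-5: eigenvector (2, -5, 1).
μ=5: eigenvector (2, -3, 0).
μ=-2: eigenvector (1, -2, 0).
P = [[2, 2, 1], [-5, -3, -2], [1, 0, 0]], D = diag(-5, 5, -2), P⁻¹ = [[0, 0, 1], [2, 1, 1], [-3, -2, -4]].
A⁴ = P·diag(625, 625, 16)·P⁻¹ = [[2452, 1218, 2436], [-3654, -1811, -4872], [0, 0, 625]].
The requested entry is 2452.

2452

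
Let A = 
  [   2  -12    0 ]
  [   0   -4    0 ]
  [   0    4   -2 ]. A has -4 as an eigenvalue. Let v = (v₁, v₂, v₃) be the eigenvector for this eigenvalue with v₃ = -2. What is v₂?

A + 4I = [[6, -12, 0], [0, 0, 0], [0, 4, 2]].
Solving (A + 4I)v = 0 gives the eigenspace spanned by (2, 1, -2).
With v₃ = -2, v = (2, 1, -2), so v₂ = 1.

1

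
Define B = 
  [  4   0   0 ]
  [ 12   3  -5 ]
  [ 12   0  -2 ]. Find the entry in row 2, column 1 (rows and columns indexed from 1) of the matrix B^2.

24

Characteristic polynomial: μ^3 - 5μ^2 - 2μ + 24 = (μ - 4)(μ - 3)(μ + 2), so the eigenvalues are -2, 3, 4.
μ=4: eigenvector (1, 2, 2).
μ=3: eigenvector (0, 1, 0).
μ=-2: eigenvector (0, 1, 1).
P = [[1, 0, 0], [2, 1, 1], [2, 0, 1]], D = diag(4, 3, -2), P⁻¹ = [[1, 0, 0], [0, 1, -1], [-2, 0, 1]].
B² = P·diag(16, 9, 4)·P⁻¹ = [[16, 0, 0], [24, 9, -5], [24, 0, 4]].
The requested entry is 24.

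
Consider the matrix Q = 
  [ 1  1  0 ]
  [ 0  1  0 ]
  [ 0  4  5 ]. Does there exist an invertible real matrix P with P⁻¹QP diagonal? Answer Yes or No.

No

Characteristic polynomial: p(μ) = μ^3 - 7μ^2 + 11μ - 5 = (μ - 5)(μ - 1)^2.
μ = 1 has algebraic multiplicity 2; rank(Q − 1I) = 2, so geometric multiplicity = 1.
Geometric multiplicity < algebraic multiplicity, so Q is not diagonalizable.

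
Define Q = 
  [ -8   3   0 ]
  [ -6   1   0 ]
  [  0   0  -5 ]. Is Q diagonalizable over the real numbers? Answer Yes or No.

Characteristic polynomial: p(t) = t^3 + 12t^2 + 45t + 50 = (t + 2)(t + 5)^2.
t = -5 has algebraic multiplicity 2; rank(Q + 5I) = 1, so geometric multiplicity = 2.
Every eigenvalue has geometric = algebraic multiplicity, so Q is diagonalizable.

Yes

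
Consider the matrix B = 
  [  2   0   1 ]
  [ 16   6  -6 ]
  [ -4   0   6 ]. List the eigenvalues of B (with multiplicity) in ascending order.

Characteristic polynomial: p(r) = r^3 - 14r^2 + 64r - 96 = (r - 6)(r - 4)^2.
Roots (with multiplicity): 4, 4, 6.

4, 4, 6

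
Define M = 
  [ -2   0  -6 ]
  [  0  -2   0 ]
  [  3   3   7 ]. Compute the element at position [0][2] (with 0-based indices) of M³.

Characteristic polynomial: λ^3 - 3λ^2 - 6λ + 8 = (λ - 4)(λ - 1)(λ + 2), so the eigenvalues are -2, 1, 4.
λ=4: eigenvector (-1, 0, 1).
λ=-2: eigenvector (-1, 1, 0).
λ=1: eigenvector (-2, 0, 1).
P = [[-1, -1, -2], [0, 1, 0], [1, 0, 1]], D = diag(4, -2, 1), P⁻¹ = [[1, 1, 2], [0, 1, 0], [-1, -1, -1]].
M³ = P·diag(64, -8, 1)·P⁻¹ = [[-62, -54, -126], [0, -8, 0], [63, 63, 127]].
The requested entry is -126.

-126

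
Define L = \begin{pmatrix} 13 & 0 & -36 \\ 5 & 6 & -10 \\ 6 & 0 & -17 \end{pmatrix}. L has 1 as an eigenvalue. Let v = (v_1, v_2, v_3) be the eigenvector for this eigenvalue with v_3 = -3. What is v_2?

3

L − 1I = [[12, 0, -36], [5, 5, -10], [6, 0, -18]].
Solving (L − 1I)v = 0 gives the eigenspace spanned by (-9, 3, -3).
With v_3 = -3, v = (-9, 3, -3), so v_2 = 3.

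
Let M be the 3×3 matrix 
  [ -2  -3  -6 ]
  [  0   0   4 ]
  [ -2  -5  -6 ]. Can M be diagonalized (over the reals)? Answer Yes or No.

Characteristic polynomial: p(t) = t^3 + 8t^2 + 20t + 16 = (t + 2)^2(t + 4).
t = -2 has algebraic multiplicity 2; rank(M + 2I) = 2, so geometric multiplicity = 1.
Geometric multiplicity < algebraic multiplicity, so M is not diagonalizable.

No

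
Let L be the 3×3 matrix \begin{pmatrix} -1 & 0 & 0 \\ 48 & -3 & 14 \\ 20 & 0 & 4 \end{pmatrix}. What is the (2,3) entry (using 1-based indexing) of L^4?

Characteristic polynomial: λ^3 - 13λ - 12 = (λ - 4)(λ + 1)(λ + 3), so the eigenvalues are -3, -1, 4.
λ=-1: eigenvector (1, -4, -4).
λ=-3: eigenvector (0, 1, 0).
λ=4: eigenvector (0, 2, 1).
P = [[1, 0, 0], [-4, 1, 2], [-4, 0, 1]], D = diag(-1, -3, 4), P⁻¹ = [[1, 0, 0], [-4, 1, -2], [4, 0, 1]].
L⁴ = P·diag(1, 81, 256)·P⁻¹ = [[1, 0, 0], [1720, 81, 350], [1020, 0, 256]].
The requested entry is 350.

350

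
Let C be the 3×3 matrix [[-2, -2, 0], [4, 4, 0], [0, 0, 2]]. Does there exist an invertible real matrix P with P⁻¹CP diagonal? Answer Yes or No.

Yes

Characteristic polynomial: p(t) = t^3 - 4t^2 + 4t = t(t - 2)^2.
t = 2 has algebraic multiplicity 2; rank(C − 2I) = 1, so geometric multiplicity = 2.
Every eigenvalue has geometric = algebraic multiplicity, so C is diagonalizable.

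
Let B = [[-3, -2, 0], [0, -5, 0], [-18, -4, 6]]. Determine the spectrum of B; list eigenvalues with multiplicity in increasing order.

Characteristic polynomial: p(s) = s^3 + 2s^2 - 33s - 90 = (s - 6)(s + 3)(s + 5).
Roots (with multiplicity): -5, -3, 6.

-5, -3, 6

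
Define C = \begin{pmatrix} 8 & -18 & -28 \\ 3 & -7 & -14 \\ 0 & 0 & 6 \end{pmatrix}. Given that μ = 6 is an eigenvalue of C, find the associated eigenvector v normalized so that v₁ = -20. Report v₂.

-10

C − 6I = [[2, -18, -28], [3, -13, -14], [0, 0, 0]].
Solving (C − 6I)v = 0 gives the eigenspace spanned by (-20, -10, 5).
With v₁ = -20, v = (-20, -10, 5), so v₂ = -10.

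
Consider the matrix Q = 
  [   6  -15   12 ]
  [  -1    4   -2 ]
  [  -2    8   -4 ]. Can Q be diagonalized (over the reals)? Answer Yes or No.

No

Characteristic polynomial: p(λ) = λ^3 - 6λ^2 + 9λ = λ(λ - 3)^2.
λ = 3 has algebraic multiplicity 2; rank(Q − 3I) = 2, so geometric multiplicity = 1.
Geometric multiplicity < algebraic multiplicity, so Q is not diagonalizable.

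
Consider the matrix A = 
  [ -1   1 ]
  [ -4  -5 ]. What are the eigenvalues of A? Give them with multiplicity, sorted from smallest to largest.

Characteristic polynomial: p(t) = t^2 + 6t + 9 = (t + 3)^2.
Roots (with multiplicity): -3, -3.

-3, -3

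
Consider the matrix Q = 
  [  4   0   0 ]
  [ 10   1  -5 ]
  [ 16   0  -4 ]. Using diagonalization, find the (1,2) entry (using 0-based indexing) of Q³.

-65

Characteristic polynomial: t^3 - t^2 - 16t + 16 = (t - 4)(t - 1)(t + 4), so the eigenvalues are -4, 1, 4.
t=4: eigenvector (1, 0, 2).
t=-4: eigenvector (0, 1, 1).
t=1: eigenvector (0, -1, 0).
P = [[1, 0, 0], [0, 1, -1], [2, 1, 0]], D = diag(4, -4, 1), P⁻¹ = [[1, 0, 0], [-2, 0, 1], [-2, -1, 1]].
Q³ = P·diag(64, -64, 1)·P⁻¹ = [[64, 0, 0], [130, 1, -65], [256, 0, -64]].
The requested entry is -65.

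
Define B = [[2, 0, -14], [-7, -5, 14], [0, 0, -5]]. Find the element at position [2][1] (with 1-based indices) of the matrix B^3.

Characteristic polynomial: λ^3 + 8λ^2 + 5λ - 50 = (λ - 2)(λ + 5)^2, so the eigenvalues are -5, -5, 2.
λ=2: eigenvector (1, -1, 0).
λ=-5: eigenvector (4, -1, 2).
λ=-5: eigenvector (2, -1, 1).
P = [[1, 4, 2], [-1, -1, -1], [0, 2, 1]], D = diag(2, -5, -5), P⁻¹ = [[1, 0, -2], [1, 1, -1], [-2, -2, 3]].
B³ = P·diag(8, -125, -125)·P⁻¹ = [[8, 0, -266], [-133, -125, 266], [0, 0, -125]].
The requested entry is -133.

-133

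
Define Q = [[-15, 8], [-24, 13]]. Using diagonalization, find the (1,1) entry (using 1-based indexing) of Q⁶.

2913

Characteristic polynomial: λ^2 + 2λ - 3 = (λ - 1)(λ + 3), so the eigenvalues are -3, 1.
λ=1: eigenvector (1, 2).
λ=-3: eigenvector (-2, -3).
P = [[1, -2], [2, -3]], D = diag(1, -3), P⁻¹ = [[-3, 2], [-2, 1]].
Q⁶ = P·diag(1, 729)·P⁻¹ = [[2913, -1456], [4368, -2183]].
The requested entry is 2913.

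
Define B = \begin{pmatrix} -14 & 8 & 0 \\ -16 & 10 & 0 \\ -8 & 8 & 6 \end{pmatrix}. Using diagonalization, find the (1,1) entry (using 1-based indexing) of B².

68

Characteristic polynomial: λ^3 - 2λ^2 - 36λ + 72 = (λ - 6)(λ - 2)(λ + 6), so the eigenvalues are -6, 2, 6.
λ=-6: eigenvector (1, 1, 0).
λ=2: eigenvector (1, 2, -2).
λ=6: eigenvector (0, 0, 1).
P = [[1, 1, 0], [1, 2, 0], [0, -2, 1]], D = diag(-6, 2, 6), P⁻¹ = [[2, -1, 0], [-1, 1, 0], [-2, 2, 1]].
B² = P·diag(36, 4, 36)·P⁻¹ = [[68, -32, 0], [64, -28, 0], [-64, 64, 36]].
The requested entry is 68.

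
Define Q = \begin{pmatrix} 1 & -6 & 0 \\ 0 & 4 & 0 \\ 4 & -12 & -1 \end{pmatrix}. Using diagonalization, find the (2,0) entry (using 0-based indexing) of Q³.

4

Characteristic polynomial: s^3 - 4s^2 - s + 4 = (s - 4)(s - 1)(s + 1), so the eigenvalues are -1, 1, 4.
s=1: eigenvector (1, 0, 2).
s=4: eigenvector (-2, 1, -4).
s=-1: eigenvector (0, 0, 1).
P = [[1, -2, 0], [0, 1, 0], [2, -4, 1]], D = diag(1, 4, -1), P⁻¹ = [[1, 2, 0], [0, 1, 0], [-2, 0, 1]].
Q³ = P·diag(1, 64, -1)·P⁻¹ = [[1, -126, 0], [0, 64, 0], [4, -252, -1]].
The requested entry is 4.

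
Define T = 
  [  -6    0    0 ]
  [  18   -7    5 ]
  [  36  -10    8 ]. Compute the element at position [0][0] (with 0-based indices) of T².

36

Characteristic polynomial: μ^3 + 5μ^2 - 12μ - 36 = (μ - 3)(μ + 2)(μ + 6), so the eigenvalues are -6, -2, 3.
μ=-6: eigenvector (1, -2, -4).
μ=3: eigenvector (0, -1, -2).
μ=-2: eigenvector (0, 1, 1).
P = [[1, 0, 0], [-2, -1, 1], [-4, -2, 1]], D = diag(-6, 3, -2), P⁻¹ = [[1, 0, 0], [-2, 1, -1], [0, 2, -1]].
T² = P·diag(36, 9, 4)·P⁻¹ = [[36, 0, 0], [-54, -1, 5], [-108, -10, 14]].
The requested entry is 36.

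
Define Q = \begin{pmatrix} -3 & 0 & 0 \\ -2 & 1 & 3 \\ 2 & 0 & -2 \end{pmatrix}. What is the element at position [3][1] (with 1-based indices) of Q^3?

Characteristic polynomial: μ^3 + 4μ^2 + μ - 6 = (μ - 1)(μ + 2)(μ + 3), so the eigenvalues are -3, -2, 1.
μ=1: eigenvector (0, 1, 0).
μ=-3: eigenvector (1, 2, -2).
μ=-2: eigenvector (0, -1, 1).
P = [[0, 1, 0], [1, 2, -1], [0, -2, 1]], D = diag(1, -3, -2), P⁻¹ = [[0, 1, 1], [1, 0, 0], [2, 0, 1]].
Q³ = P·diag(1, -27, -8)·P⁻¹ = [[-27, 0, 0], [-38, 1, 9], [38, 0, -8]].
The requested entry is 38.

38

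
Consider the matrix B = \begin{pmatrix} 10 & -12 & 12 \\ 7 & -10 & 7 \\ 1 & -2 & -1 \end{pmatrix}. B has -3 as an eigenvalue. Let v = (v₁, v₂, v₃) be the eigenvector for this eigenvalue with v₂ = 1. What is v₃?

1

B + 3I = [[13, -12, 12], [7, -7, 7], [1, -2, 2]].
Solving (B + 3I)v = 0 gives the eigenspace spanned by (0, 1, 1).
With v₂ = 1, v = (0, 1, 1), so v₃ = 1.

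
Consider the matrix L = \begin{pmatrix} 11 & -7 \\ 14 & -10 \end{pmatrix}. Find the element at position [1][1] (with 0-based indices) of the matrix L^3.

Characteristic polynomial: λ^2 - λ - 12 = (λ - 4)(λ + 3), so the eigenvalues are -3, 4.
λ=-3: eigenvector (1, 2).
λ=4: eigenvector (-1, -1).
P = [[1, -1], [2, -1]], D = diag(-3, 4), P⁻¹ = [[-1, 1], [-2, 1]].
L³ = P·diag(-27, 64)·P⁻¹ = [[155, -91], [182, -118]].
The requested entry is -118.

-118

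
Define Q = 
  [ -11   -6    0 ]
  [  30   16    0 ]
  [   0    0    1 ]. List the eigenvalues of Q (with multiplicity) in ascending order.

1, 1, 4

Characteristic polynomial: p(μ) = μ^3 - 6μ^2 + 9μ - 4 = (μ - 4)(μ - 1)^2.
Roots (with multiplicity): 1, 1, 4.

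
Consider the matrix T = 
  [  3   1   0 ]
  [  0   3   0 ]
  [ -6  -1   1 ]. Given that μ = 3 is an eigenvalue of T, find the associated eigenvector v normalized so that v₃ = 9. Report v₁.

T − 3I = [[0, 1, 0], [0, 0, 0], [-6, -1, -2]].
Solving (T − 3I)v = 0 gives the eigenspace spanned by (-3, 0, 9).
With v₃ = 9, v = (-3, 0, 9), so v₁ = -3.

-3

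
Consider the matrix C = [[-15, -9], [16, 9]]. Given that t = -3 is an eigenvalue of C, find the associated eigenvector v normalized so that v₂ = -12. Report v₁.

C + 3I = [[-12, -9], [16, 12]].
Solving (C + 3I)v = 0 gives the eigenspace spanned by (9, -12).
With v₂ = -12, v = (9, -12), so v₁ = 9.

9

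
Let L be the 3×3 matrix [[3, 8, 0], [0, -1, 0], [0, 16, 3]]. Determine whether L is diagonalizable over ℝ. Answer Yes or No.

Yes

Characteristic polynomial: p(λ) = λ^3 - 5λ^2 + 3λ + 9 = (λ - 3)^2(λ + 1).
λ = 3 has algebraic multiplicity 2; rank(L − 3I) = 1, so geometric multiplicity = 2.
Every eigenvalue has geometric = algebraic multiplicity, so L is diagonalizable.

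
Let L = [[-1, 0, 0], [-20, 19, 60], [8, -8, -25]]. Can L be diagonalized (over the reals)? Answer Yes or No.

Yes

Characteristic polynomial: p(t) = t^3 + 7t^2 + 11t + 5 = (t + 1)^2(t + 5).
t = -1 has algebraic multiplicity 2; rank(L + 1I) = 1, so geometric multiplicity = 2.
Every eigenvalue has geometric = algebraic multiplicity, so L is diagonalizable.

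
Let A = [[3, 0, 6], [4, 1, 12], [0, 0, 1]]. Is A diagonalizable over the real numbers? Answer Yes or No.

Characteristic polynomial: p(μ) = μ^3 - 5μ^2 + 7μ - 3 = (μ - 3)(μ - 1)^2.
μ = 1 has algebraic multiplicity 2; rank(A − 1I) = 1, so geometric multiplicity = 2.
Every eigenvalue has geometric = algebraic multiplicity, so A is diagonalizable.

Yes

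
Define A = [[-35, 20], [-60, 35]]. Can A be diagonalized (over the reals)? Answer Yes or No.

Yes

Characteristic polynomial: p(s) = s^2 - 25 = (s - 5)(s + 5).
All 2 eigenvalues are distinct, so A is diagonalizable.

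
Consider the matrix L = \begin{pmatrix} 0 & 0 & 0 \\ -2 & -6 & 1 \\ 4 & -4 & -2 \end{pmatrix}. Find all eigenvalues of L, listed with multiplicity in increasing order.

Characteristic polynomial: p(r) = r^3 + 8r^2 + 16r = r(r + 4)^2.
Roots (with multiplicity): -4, -4, 0.

-4, -4, 0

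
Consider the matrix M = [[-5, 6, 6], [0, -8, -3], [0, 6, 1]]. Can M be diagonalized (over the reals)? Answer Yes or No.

Characteristic polynomial: p(μ) = μ^3 + 12μ^2 + 45μ + 50 = (μ + 2)(μ + 5)^2.
μ = -5 has algebraic multiplicity 2; rank(M + 5I) = 1, so geometric multiplicity = 2.
Every eigenvalue has geometric = algebraic multiplicity, so M is diagonalizable.

Yes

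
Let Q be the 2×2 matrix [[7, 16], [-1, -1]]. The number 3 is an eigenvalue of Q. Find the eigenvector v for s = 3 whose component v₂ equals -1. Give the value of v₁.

Q − 3I = [[4, 16], [-1, -4]].
Solving (Q − 3I)v = 0 gives the eigenspace spanned by (4, -1).
With v₂ = -1, v = (4, -1), so v₁ = 4.

4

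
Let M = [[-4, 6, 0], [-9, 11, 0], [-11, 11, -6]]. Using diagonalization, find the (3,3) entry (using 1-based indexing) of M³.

-216

Characteristic polynomial: t^3 - t^2 - 32t + 60 = (t - 5)(t - 2)(t + 6), so the eigenvalues are -6, 2, 5.
t=2: eigenvector (1, 1, 0).
t=5: eigenvector (2, 3, 1).
t=-6: eigenvector (0, 0, 1).
P = [[1, 2, 0], [1, 3, 0], [0, 1, 1]], D = diag(2, 5, -6), P⁻¹ = [[3, -2, 0], [-1, 1, 0], [1, -1, 1]].
M³ = P·diag(8, 125, -216)·P⁻¹ = [[-226, 234, 0], [-351, 359, 0], [-341, 341, -216]].
The requested entry is -216.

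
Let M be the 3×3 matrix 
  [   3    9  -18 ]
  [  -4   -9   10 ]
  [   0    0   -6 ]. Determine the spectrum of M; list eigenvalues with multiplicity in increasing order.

Characteristic polynomial: p(λ) = λ^3 + 12λ^2 + 45λ + 54 = (λ + 3)^2(λ + 6).
Roots (with multiplicity): -6, -3, -3.

-6, -3, -3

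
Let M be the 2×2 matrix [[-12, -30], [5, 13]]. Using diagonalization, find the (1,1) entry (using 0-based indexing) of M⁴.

Characteristic polynomial: r^2 - r - 6 = (r - 3)(r + 2), so the eigenvalues are -2, 3.
r=-2: eigenvector (-3, 1).
r=3: eigenvector (-2, 1).
P = [[-3, -2], [1, 1]], D = diag(-2, 3), P⁻¹ = [[-1, -2], [1, 3]].
M⁴ = P·diag(16, 81)·P⁻¹ = [[-114, -390], [65, 211]].
The requested entry is 211.

211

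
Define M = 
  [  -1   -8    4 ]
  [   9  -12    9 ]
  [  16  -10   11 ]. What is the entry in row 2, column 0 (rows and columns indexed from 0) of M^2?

70

Characteristic polynomial: s^3 + 2s^2 - 33s - 90 = (s - 6)(s + 3)(s + 5), so the eigenvalues are -5, -3, 6.
s=-3: eigenvector (2, -1, -3).
s=-5: eigenvector (-1, 0, 1).
s=6: eigenvector (0, 1, 2).
P = [[2, -1, 0], [-1, 0, 1], [-3, 1, 2]], D = diag(-3, -5, 6), P⁻¹ = [[1, -2, 1], [1, -4, 2], [1, -1, 1]].
M² = P·diag(9, 25, 36)·P⁻¹ = [[-7, 64, -32], [27, -18, 27], [70, -118, 95]].
The requested entry is 70.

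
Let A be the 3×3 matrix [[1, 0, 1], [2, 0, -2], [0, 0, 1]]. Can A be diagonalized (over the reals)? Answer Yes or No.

Characteristic polynomial: p(r) = r^3 - 2r^2 + r = r(r - 1)^2.
r = 1 has algebraic multiplicity 2; rank(A − 1I) = 2, so geometric multiplicity = 1.
Geometric multiplicity < algebraic multiplicity, so A is not diagonalizable.

No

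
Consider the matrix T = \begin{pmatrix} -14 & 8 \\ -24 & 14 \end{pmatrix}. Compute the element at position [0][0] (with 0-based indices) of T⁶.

64

Characteristic polynomial: r^2 - 4 = (r - 2)(r + 2), so the eigenvalues are -2, 2.
r=2: eigenvector (1, 2).
r=-2: eigenvector (-2, -3).
P = [[1, -2], [2, -3]], D = diag(2, -2), P⁻¹ = [[-3, 2], [-2, 1]].
T⁶ = P·diag(64, 64)·P⁻¹ = [[64, 0], [0, 64]].
The requested entry is 64.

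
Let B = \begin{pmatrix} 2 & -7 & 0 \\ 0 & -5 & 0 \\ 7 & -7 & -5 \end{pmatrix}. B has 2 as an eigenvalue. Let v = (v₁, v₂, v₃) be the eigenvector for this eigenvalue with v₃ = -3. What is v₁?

B − 2I = [[0, -7, 0], [0, -7, 0], [7, -7, -7]].
Solving (B − 2I)v = 0 gives the eigenspace spanned by (-3, 0, -3).
With v₃ = -3, v = (-3, 0, -3), so v₁ = -3.

-3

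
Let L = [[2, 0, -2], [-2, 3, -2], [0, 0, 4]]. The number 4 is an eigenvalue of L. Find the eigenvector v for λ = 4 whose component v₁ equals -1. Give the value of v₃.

1

L − 4I = [[-2, 0, -2], [-2, -1, -2], [0, 0, 0]].
Solving (L − 4I)v = 0 gives the eigenspace spanned by (-1, 0, 1).
With v₁ = -1, v = (-1, 0, 1), so v₃ = 1.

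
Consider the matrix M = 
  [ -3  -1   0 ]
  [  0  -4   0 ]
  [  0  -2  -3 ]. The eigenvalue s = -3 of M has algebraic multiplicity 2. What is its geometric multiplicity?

2

M + 3I = [[0, -1, 0], [0, -1, 0], [0, -2, 0]].
This matrix has rank 1, so its null space has dimension 3 − 1 = 2.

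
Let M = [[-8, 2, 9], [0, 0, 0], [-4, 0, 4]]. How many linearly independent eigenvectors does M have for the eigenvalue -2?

1

M + 2I = [[-6, 2, 9], [0, 2, 0], [-4, 0, 6]].
This matrix has rank 2, so its null space has dimension 3 − 2 = 1.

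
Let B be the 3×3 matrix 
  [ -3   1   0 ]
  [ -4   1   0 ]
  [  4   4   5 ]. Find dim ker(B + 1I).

B + 1I = [[-2, 1, 0], [-4, 2, 0], [4, 4, 6]].
This matrix has rank 2, so its null space has dimension 3 − 2 = 1.

1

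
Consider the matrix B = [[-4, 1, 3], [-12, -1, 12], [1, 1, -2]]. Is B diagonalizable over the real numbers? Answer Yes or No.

No

Characteristic polynomial: p(s) = s^3 + 7s^2 + 11s + 5 = (s + 1)^2(s + 5).
s = -1 has algebraic multiplicity 2; rank(B + 1I) = 2, so geometric multiplicity = 1.
Geometric multiplicity < algebraic multiplicity, so B is not diagonalizable.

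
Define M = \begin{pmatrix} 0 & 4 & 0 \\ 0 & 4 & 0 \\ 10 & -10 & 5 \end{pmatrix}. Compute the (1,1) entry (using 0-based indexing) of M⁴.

Characteristic polynomial: λ^3 - 9λ^2 + 20λ = λ(λ - 5)(λ - 4), so the eigenvalues are 0, 4, 5.
λ=0: eigenvector (1, 0, -2).
λ=4: eigenvector (1, 1, 0).
λ=5: eigenvector (0, 0, 1).
P = [[1, 1, 0], [0, 1, 0], [-2, 0, 1]], D = diag(0, 4, 5), P⁻¹ = [[1, -1, 0], [0, 1, 0], [2, -2, 1]].
M⁴ = P·diag(0, 256, 625)·P⁻¹ = [[0, 256, 0], [0, 256, 0], [1250, -1250, 625]].
The requested entry is 256.

256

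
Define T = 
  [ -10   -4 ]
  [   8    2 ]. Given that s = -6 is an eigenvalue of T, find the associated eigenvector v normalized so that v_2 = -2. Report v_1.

T + 6I = [[-4, -4], [8, 8]].
Solving (T + 6I)v = 0 gives the eigenspace spanned by (2, -2).
With v_2 = -2, v = (2, -2), so v_1 = 2.

2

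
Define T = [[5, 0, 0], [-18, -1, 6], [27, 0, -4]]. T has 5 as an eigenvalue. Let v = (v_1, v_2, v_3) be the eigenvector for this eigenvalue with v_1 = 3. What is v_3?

T − 5I = [[0, 0, 0], [-18, -6, 6], [27, 0, -9]].
Solving (T − 5I)v = 0 gives the eigenspace spanned by (3, 0, 9).
With v_1 = 3, v = (3, 0, 9), so v_3 = 9.

9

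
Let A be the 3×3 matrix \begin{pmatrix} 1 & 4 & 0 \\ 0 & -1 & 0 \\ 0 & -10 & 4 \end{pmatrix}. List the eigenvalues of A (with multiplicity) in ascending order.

Characteristic polynomial: p(λ) = λ^3 - 4λ^2 - λ + 4 = (λ - 4)(λ - 1)(λ + 1).
Roots (with multiplicity): -1, 1, 4.

-1, 1, 4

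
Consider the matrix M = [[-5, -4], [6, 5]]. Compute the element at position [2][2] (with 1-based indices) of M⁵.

5

Characteristic polynomial: r^2 - 1 = (r - 1)(r + 1), so the eigenvalues are -1, 1.
r=-1: eigenvector (1, -1).
r=1: eigenvector (-2, 3).
P = [[1, -2], [-1, 3]], D = diag(-1, 1), P⁻¹ = [[3, 2], [1, 1]].
M⁵ = P·diag(-1, 1)·P⁻¹ = [[-5, -4], [6, 5]].
The requested entry is 5.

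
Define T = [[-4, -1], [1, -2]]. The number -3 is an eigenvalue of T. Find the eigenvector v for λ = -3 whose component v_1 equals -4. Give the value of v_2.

4

T + 3I = [[-1, -1], [1, 1]].
Solving (T + 3I)v = 0 gives the eigenspace spanned by (-4, 4).
With v_1 = -4, v = (-4, 4), so v_2 = 4.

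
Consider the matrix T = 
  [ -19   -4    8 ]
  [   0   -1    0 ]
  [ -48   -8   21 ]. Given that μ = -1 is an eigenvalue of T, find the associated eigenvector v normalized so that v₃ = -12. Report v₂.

T + 1I = [[-18, -4, 8], [0, 0, 0], [-48, -8, 22]].
Solving (T + 1I)v = 0 gives the eigenspace spanned by (-6, 3, -12).
With v₃ = -12, v = (-6, 3, -12), so v₂ = 3.

3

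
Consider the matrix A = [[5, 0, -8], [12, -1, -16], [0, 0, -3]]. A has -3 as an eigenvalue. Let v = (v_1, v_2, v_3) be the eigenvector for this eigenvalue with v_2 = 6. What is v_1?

3

A + 3I = [[8, 0, -8], [12, 2, -16], [0, 0, 0]].
Solving (A + 3I)v = 0 gives the eigenspace spanned by (3, 6, 3).
With v_2 = 6, v = (3, 6, 3), so v_1 = 3.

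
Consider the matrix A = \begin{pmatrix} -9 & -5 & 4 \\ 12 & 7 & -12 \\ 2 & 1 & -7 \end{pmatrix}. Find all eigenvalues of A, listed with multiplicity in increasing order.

-5, -5, 1

Characteristic polynomial: p(λ) = λ^3 + 9λ^2 + 15λ - 25 = (λ - 1)(λ + 5)^2.
Roots (with multiplicity): -5, -5, 1.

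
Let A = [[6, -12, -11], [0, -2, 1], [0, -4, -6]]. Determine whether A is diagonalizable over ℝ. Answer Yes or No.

Characteristic polynomial: p(s) = s^3 + 2s^2 - 32s - 96 = (s - 6)(s + 4)^2.
s = -4 has algebraic multiplicity 2; rank(A + 4I) = 2, so geometric multiplicity = 1.
Geometric multiplicity < algebraic multiplicity, so A is not diagonalizable.

No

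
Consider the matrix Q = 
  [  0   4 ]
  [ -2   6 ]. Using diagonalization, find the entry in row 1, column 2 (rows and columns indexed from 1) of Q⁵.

1984

Characteristic polynomial: λ^2 - 6λ + 8 = (λ - 4)(λ - 2), so the eigenvalues are 2, 4.
λ=4: eigenvector (1, 1).
λ=2: eigenvector (-2, -1).
P = [[1, -2], [1, -1]], D = diag(4, 2), P⁻¹ = [[-1, 2], [-1, 1]].
Q⁵ = P·diag(1024, 32)·P⁻¹ = [[-960, 1984], [-992, 2016]].
The requested entry is 1984.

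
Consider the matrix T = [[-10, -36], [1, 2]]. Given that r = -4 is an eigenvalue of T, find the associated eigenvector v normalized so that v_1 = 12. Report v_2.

T + 4I = [[-6, -36], [1, 6]].
Solving (T + 4I)v = 0 gives the eigenspace spanned by (12, -2).
With v_1 = 12, v = (12, -2), so v_2 = -2.

-2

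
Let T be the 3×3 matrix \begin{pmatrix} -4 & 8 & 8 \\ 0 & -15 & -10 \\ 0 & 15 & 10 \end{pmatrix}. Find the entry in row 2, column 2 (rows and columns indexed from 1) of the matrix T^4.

Characteristic polynomial: λ^3 + 9λ^2 + 20λ = λ(λ + 4)(λ + 5), so the eigenvalues are -5, -4, 0.
λ=-4: eigenvector (1, 0, 0).
λ=0: eigenvector (2, -2, 3).
λ=-5: eigenvector (0, 1, -1).
P = [[1, 2, 0], [0, -2, 1], [0, 3, -1]], D = diag(-4, 0, -5), P⁻¹ = [[1, -2, -2], [0, 1, 1], [0, 3, 2]].
T⁴ = P·diag(256, 0, 625)·P⁻¹ = [[256, -512, -512], [0, 1875, 1250], [0, -1875, -1250]].
The requested entry is 1875.

1875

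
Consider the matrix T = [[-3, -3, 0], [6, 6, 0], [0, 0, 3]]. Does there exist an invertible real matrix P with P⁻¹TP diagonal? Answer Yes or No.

Yes

Characteristic polynomial: p(s) = s^3 - 6s^2 + 9s = s(s - 3)^2.
s = 3 has algebraic multiplicity 2; rank(T − 3I) = 1, so geometric multiplicity = 2.
Every eigenvalue has geometric = algebraic multiplicity, so T is diagonalizable.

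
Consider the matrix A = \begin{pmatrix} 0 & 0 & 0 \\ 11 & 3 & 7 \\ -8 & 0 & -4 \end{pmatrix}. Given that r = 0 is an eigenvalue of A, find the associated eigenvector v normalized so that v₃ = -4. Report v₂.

A = [[0, 0, 0], [11, 3, 7], [-8, 0, -4]].
Solving (A)v = 0 gives the eigenspace spanned by (2, 2, -4).
With v₃ = -4, v = (2, 2, -4), so v₂ = 2.

2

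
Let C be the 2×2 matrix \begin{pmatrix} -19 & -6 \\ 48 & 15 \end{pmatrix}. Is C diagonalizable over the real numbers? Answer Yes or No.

Characteristic polynomial: p(t) = t^2 + 4t + 3 = (t + 1)(t + 3).
All 2 eigenvalues are distinct, so C is diagonalizable.

Yes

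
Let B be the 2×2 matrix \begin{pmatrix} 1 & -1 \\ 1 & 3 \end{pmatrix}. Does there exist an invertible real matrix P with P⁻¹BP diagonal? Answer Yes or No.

Characteristic polynomial: p(s) = s^2 - 4s + 4 = (s - 2)^2.
s = 2 has algebraic multiplicity 2; rank(B − 2I) = 1, so geometric multiplicity = 1.
Geometric multiplicity < algebraic multiplicity, so B is not diagonalizable.

No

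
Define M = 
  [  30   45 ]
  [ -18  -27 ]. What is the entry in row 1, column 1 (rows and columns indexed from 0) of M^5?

Characteristic polynomial: t^2 - 3t = t(t - 3), so the eigenvalues are 0, 3.
t=3: eigenvector (-5, 3).
t=0: eigenvector (3, -2).
P = [[-5, 3], [3, -2]], D = diag(3, 0), P⁻¹ = [[-2, -3], [-3, -5]].
M⁵ = P·diag(243, 0)·P⁻¹ = [[2430, 3645], [-1458, -2187]].
The requested entry is -2187.

-2187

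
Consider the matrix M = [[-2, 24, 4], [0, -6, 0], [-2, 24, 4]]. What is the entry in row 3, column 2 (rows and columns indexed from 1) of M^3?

Characteristic polynomial: s^3 + 4s^2 - 12s = s(s - 2)(s + 6), so the eigenvalues are -6, 0, 2.
s=0: eigenvector (-2, 0, -1).
s=-6: eigenvector (-3, 1, -3).
s=2: eigenvector (1, 0, 1).
P = [[-2, -3, 1], [0, 1, 0], [-1, -3, 1]], D = diag(0, -6, 2), P⁻¹ = [[-1, 0, 1], [0, 1, 0], [-1, 3, 2]].
M³ = P·diag(0, -216, 8)·P⁻¹ = [[-8, 672, 16], [0, -216, 0], [-8, 672, 16]].
The requested entry is 672.

672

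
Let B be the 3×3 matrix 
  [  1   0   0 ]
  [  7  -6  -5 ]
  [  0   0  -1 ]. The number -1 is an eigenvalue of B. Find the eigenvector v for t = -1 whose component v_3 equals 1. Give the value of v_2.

B + 1I = [[2, 0, 0], [7, -5, -5], [0, 0, 0]].
Solving (B + 1I)v = 0 gives the eigenspace spanned by (0, -1, 1).
With v_3 = 1, v = (0, -1, 1), so v_2 = -1.

-1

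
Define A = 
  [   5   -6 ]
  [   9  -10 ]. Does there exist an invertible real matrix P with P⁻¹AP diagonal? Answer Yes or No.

Yes

Characteristic polynomial: p(λ) = λ^2 + 5λ + 4 = (λ + 1)(λ + 4).
All 2 eigenvalues are distinct, so A is diagonalizable.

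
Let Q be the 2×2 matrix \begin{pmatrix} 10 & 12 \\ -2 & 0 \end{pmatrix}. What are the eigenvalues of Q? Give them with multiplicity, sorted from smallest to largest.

4, 6

Characteristic polynomial: p(t) = t^2 - 10t + 24 = (t - 6)(t - 4).
Roots (with multiplicity): 4, 6.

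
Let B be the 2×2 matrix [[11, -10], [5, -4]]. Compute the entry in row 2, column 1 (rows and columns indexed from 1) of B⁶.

Characteristic polynomial: μ^2 - 7μ + 6 = (μ - 6)(μ - 1), so the eigenvalues are 1, 6.
μ=1: eigenvector (1, 1).
μ=6: eigenvector (-2, -1).
P = [[1, -2], [1, -1]], D = diag(1, 6), P⁻¹ = [[-1, 2], [-1, 1]].
B⁶ = P·diag(1, 46656)·P⁻¹ = [[93311, -93310], [46655, -46654]].
The requested entry is 46655.

46655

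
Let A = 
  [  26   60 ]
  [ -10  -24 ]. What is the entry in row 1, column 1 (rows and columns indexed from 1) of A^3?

Characteristic polynomial: s^2 - 2s - 24 = (s - 6)(s + 4), so the eigenvalues are -4, 6.
s=-4: eigenvector (-2, 1).
s=6: eigenvector (-3, 1).
P = [[-2, -3], [1, 1]], D = diag(-4, 6), P⁻¹ = [[1, 3], [-1, -2]].
A³ = P·diag(-64, 216)·P⁻¹ = [[776, 1680], [-280, -624]].
The requested entry is 776.

776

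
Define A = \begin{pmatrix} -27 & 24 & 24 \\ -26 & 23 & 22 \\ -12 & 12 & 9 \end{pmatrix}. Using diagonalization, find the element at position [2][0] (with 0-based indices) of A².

-96

Characteristic polynomial: r^3 - 5r^2 - 9r + 45 = (r - 5)(r - 3)(r + 3), so the eigenvalues are -3, 3, 5.
r=-3: eigenvector (1, 1, 0).
r=3: eigenvector (-4, -3, -2).
r=5: eigenvector (6, 5, 3).
P = [[1, -4, 6], [1, -3, 5], [0, -2, 3]], D = diag(-3, 3, 5), P⁻¹ = [[1, 0, -2], [-3, 3, 1], [-2, 2, 1]].
A² = P·diag(9, 9, 25)·P⁻¹ = [[-183, 192, 96], [-160, 169, 80], [-96, 96, 57]].
The requested entry is -96.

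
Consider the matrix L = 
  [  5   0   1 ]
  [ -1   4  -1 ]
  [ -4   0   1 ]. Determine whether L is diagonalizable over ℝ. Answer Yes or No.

No

Characteristic polynomial: p(s) = s^3 - 10s^2 + 33s - 36 = (s - 4)(s - 3)^2.
s = 3 has algebraic multiplicity 2; rank(L − 3I) = 2, so geometric multiplicity = 1.
Geometric multiplicity < algebraic multiplicity, so L is not diagonalizable.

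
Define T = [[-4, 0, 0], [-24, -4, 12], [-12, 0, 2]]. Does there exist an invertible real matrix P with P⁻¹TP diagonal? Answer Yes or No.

Yes

Characteristic polynomial: p(μ) = μ^3 + 6μ^2 - 32 = (μ - 2)(μ + 4)^2.
μ = -4 has algebraic multiplicity 2; rank(T + 4I) = 1, so geometric multiplicity = 2.
Every eigenvalue has geometric = algebraic multiplicity, so T is diagonalizable.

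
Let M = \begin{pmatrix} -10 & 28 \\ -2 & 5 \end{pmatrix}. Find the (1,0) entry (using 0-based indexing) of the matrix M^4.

130

Characteristic polynomial: μ^2 + 5μ + 6 = (μ + 2)(μ + 3), so the eigenvalues are -3, -2.
μ=-2: eigenvector (-7, -2).
μ=-3: eigenvector (4, 1).
P = [[-7, 4], [-2, 1]], D = diag(-2, -3), P⁻¹ = [[1, -4], [2, -7]].
M⁴ = P·diag(16, 81)·P⁻¹ = [[536, -1820], [130, -439]].
The requested entry is 130.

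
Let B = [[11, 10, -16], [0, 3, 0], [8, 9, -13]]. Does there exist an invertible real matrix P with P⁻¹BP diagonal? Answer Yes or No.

No

Characteristic polynomial: p(s) = s^3 - s^2 - 21s + 45 = (s - 3)^2(s + 5).
s = 3 has algebraic multiplicity 2; rank(B − 3I) = 2, so geometric multiplicity = 1.
Geometric multiplicity < algebraic multiplicity, so B is not diagonalizable.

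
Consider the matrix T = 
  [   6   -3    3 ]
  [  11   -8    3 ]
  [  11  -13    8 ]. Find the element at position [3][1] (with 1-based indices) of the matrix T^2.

11

Characteristic polynomial: μ^3 - 6μ^2 - 25μ + 150 = (μ - 6)(μ - 5)(μ + 5), so the eigenvalues are -5, 5, 6.
μ=6: eigenvector (1, 1, 1).
μ=-5: eigenvector (0, 1, 1).
μ=5: eigenvector (-3, -3, -2).
P = [[1, 0, -3], [1, 1, -3], [1, 1, -2]], D = diag(6, -5, 5), P⁻¹ = [[1, -3, 3], [-1, 1, 0], [0, -1, 1]].
T² = P·diag(36, 25, 25)·P⁻¹ = [[36, -33, 33], [11, -8, 33], [11, -33, 58]].
The requested entry is 11.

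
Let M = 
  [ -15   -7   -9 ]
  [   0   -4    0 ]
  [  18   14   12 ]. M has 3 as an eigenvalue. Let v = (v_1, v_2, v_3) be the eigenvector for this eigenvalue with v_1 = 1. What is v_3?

M − 3I = [[-18, -7, -9], [0, -7, 0], [18, 14, 9]].
Solving (M − 3I)v = 0 gives the eigenspace spanned by (1, 0, -2).
With v_1 = 1, v = (1, 0, -2), so v_3 = -2.

-2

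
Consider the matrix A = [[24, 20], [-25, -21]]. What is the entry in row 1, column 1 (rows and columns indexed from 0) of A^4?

-1019

Characteristic polynomial: λ^2 - 3λ - 4 = (λ - 4)(λ + 1), so the eigenvalues are -1, 4.
λ=4: eigenvector (1, -1).
λ=-1: eigenvector (-4, 5).
P = [[1, -4], [-1, 5]], D = diag(4, -1), P⁻¹ = [[5, 4], [1, 1]].
A⁴ = P·diag(256, 1)·P⁻¹ = [[1276, 1020], [-1275, -1019]].
The requested entry is -1019.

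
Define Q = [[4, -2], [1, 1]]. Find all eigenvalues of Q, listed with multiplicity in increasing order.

Characteristic polynomial: p(t) = t^2 - 5t + 6 = (t - 3)(t - 2).
Roots (with multiplicity): 2, 3.

2, 3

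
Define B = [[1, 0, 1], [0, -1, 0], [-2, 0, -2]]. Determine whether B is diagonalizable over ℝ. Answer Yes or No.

Characteristic polynomial: p(t) = t^3 + 2t^2 + t = t(t + 1)^2.
t = -1 has algebraic multiplicity 2; rank(B + 1I) = 1, so geometric multiplicity = 2.
Every eigenvalue has geometric = algebraic multiplicity, so B is diagonalizable.

Yes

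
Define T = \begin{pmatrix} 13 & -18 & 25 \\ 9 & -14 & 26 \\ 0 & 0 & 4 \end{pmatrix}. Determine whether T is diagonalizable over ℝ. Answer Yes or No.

No

Characteristic polynomial: p(s) = s^3 - 3s^2 - 24s + 80 = (s - 4)^2(s + 5).
s = 4 has algebraic multiplicity 2; rank(T − 4I) = 2, so geometric multiplicity = 1.
Geometric multiplicity < algebraic multiplicity, so T is not diagonalizable.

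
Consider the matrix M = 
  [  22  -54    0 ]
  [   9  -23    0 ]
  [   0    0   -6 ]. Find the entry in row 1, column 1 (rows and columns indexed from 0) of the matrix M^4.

Characteristic polynomial: t^3 + 7t^2 - 14t - 120 = (t - 4)(t + 5)(t + 6), so the eigenvalues are -6, -5, 4.
t=4: eigenvector (3, 1, 0).
t=-5: eigenvector (2, 1, 0).
t=-6: eigenvector (0, 0, 1).
P = [[3, 2, 0], [1, 1, 0], [0, 0, 1]], D = diag(4, -5, -6), P⁻¹ = [[1, -2, 0], [-1, 3, 0], [0, 0, 1]].
M⁴ = P·diag(256, 625, 1296)·P⁻¹ = [[-482, 2214, 0], [-369, 1363, 0], [0, 0, 1296]].
The requested entry is 1363.

1363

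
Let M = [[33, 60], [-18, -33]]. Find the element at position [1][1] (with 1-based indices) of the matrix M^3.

Characteristic polynomial: r^2 - 9 = (r - 3)(r + 3), so the eigenvalues are -3, 3.
r=-3: eigenvector (-5, 3).
r=3: eigenvector (-2, 1).
P = [[-5, -2], [3, 1]], D = diag(-3, 3), P⁻¹ = [[1, 2], [-3, -5]].
M³ = P·diag(-27, 27)·P⁻¹ = [[297, 540], [-162, -297]].
The requested entry is 297.

297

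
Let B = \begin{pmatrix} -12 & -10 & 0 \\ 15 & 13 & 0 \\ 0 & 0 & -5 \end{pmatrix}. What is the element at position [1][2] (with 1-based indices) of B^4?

-130

Characteristic polynomial: s^3 + 4s^2 - 11s - 30 = (s - 3)(s + 2)(s + 5), so the eigenvalues are -5, -2, 3.
s=-5: eigenvector (0, 0, 1).
s=3: eigenvector (-2, 3, 0).
s=-2: eigenvector (1, -1, 0).
P = [[0, -2, 1], [0, 3, -1], [1, 0, 0]], D = diag(-5, 3, -2), P⁻¹ = [[0, 0, 1], [1, 1, 0], [3, 2, 0]].
B⁴ = P·diag(625, 81, 16)·P⁻¹ = [[-114, -130, 0], [195, 211, 0], [0, 0, 625]].
The requested entry is -130.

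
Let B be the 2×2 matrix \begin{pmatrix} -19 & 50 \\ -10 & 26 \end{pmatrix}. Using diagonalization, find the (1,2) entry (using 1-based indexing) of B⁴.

Characteristic polynomial: t^2 - 7t + 6 = (t - 6)(t - 1), so the eigenvalues are 1, 6.
t=1: eigenvector (5, 2).
t=6: eigenvector (2, 1).
P = [[5, 2], [2, 1]], D = diag(1, 6), P⁻¹ = [[1, -2], [-2, 5]].
B⁴ = P·diag(1, 1296)·P⁻¹ = [[-5179, 12950], [-2590, 6476]].
The requested entry is 12950.

12950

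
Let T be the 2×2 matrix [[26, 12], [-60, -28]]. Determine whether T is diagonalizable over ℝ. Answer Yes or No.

Characteristic polynomial: p(μ) = μ^2 + 2μ - 8 = (μ - 2)(μ + 4).
All 2 eigenvalues are distinct, so T is diagonalizable.

Yes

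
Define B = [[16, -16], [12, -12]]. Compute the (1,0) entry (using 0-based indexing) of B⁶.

Characteristic polynomial: t^2 - 4t = t(t - 4), so the eigenvalues are 0, 4.
t=4: eigenvector (-4, -3).
t=0: eigenvector (1, 1).
P = [[-4, 1], [-3, 1]], D = diag(4, 0), P⁻¹ = [[-1, 1], [-3, 4]].
B⁶ = P·diag(4096, 0)·P⁻¹ = [[16384, -16384], [12288, -12288]].
The requested entry is 12288.

12288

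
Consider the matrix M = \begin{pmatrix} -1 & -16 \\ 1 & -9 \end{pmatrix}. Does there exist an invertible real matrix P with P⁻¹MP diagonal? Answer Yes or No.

No

Characteristic polynomial: p(r) = r^2 + 10r + 25 = (r + 5)^2.
r = -5 has algebraic multiplicity 2; rank(M + 5I) = 1, so geometric multiplicity = 1.
Geometric multiplicity < algebraic multiplicity, so M is not diagonalizable.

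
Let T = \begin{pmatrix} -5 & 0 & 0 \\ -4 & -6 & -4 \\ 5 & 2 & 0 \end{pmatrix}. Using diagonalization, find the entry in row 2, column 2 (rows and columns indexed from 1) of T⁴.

Characteristic polynomial: s^3 + 11s^2 + 38s + 40 = (s + 2)(s + 4)(s + 5), so the eigenvalues are -5, -4, -2.
s=-5: eigenvector (1, 0, -1).
s=-4: eigenvector (0, 2, -1).
s=-2: eigenvector (0, -1, 1).
P = [[1, 0, 0], [0, 2, -1], [-1, -1, 1]], D = diag(-5, -4, -2), P⁻¹ = [[1, 0, 0], [1, 1, 1], [2, 1, 2]].
T⁴ = P·diag(625, 256, 16)·P⁻¹ = [[625, 0, 0], [480, 496, 480], [-849, -240, -224]].
The requested entry is 496.

496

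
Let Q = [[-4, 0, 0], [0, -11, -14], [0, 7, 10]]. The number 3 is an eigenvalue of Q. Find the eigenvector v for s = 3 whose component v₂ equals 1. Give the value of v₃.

-1

Q − 3I = [[-7, 0, 0], [0, -14, -14], [0, 7, 7]].
Solving (Q − 3I)v = 0 gives the eigenspace spanned by (0, 1, -1).
With v₂ = 1, v = (0, 1, -1), so v₃ = -1.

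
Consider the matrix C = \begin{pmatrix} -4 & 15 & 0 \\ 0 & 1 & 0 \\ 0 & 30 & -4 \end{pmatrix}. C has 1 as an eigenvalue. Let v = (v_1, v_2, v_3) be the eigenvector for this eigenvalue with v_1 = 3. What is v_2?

1

C − 1I = [[-5, 15, 0], [0, 0, 0], [0, 30, -5]].
Solving (C − 1I)v = 0 gives the eigenspace spanned by (3, 1, 6).
With v_1 = 3, v = (3, 1, 6), so v_2 = 1.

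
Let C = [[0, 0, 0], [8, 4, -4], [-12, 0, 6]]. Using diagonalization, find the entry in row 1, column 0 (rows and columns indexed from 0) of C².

Characteristic polynomial: t^3 - 10t^2 + 24t = t(t - 6)(t - 4), so the eigenvalues are 0, 4, 6.
t=0: eigenvector (1, 0, 2).
t=4: eigenvector (0, 1, 0).
t=6: eigenvector (0, -2, 1).
P = [[1, 0, 0], [0, 1, -2], [2, 0, 1]], D = diag(0, 4, 6), P⁻¹ = [[1, 0, 0], [-4, 1, 2], [-2, 0, 1]].
C² = P·diag(0, 16, 36)·P⁻¹ = [[0, 0, 0], [80, 16, -40], [-72, 0, 36]].
The requested entry is 80.

80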